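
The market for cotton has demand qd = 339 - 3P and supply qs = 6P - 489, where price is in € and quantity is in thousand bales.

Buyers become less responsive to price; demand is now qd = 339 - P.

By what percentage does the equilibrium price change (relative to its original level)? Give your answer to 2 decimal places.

Solve the original market: 339 - 3P = 6P - 489, hence P = 92 and q = 63.
The shock moves the curves to qd = 339 - P and qs = 6P - 489.
New equilibrium: 339 - P = 6P - 489 ⇒ 828 = 7P ⇒ P = 828/7 ≈ 118.2857, q = 1545/7 ≈ 220.7143.
%ΔP = (118.2857 − 92) / 92 × 100 = +28.57%.

+28.57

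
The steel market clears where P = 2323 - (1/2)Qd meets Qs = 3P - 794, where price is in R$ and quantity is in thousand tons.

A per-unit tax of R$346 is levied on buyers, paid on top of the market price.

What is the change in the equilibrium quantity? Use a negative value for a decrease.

Before the shock: 4646 - 2P = 3P - 794 ⇒ 5440 = 5P ⇒ P = 1088, Q = 2470.
Since buyers pay the price plus the tax, the effective demand curve becomes Qd = 3954 - 2P.
New equilibrium: 3954 - 2P = 3P - 794 ⇒ 4748 = 5P ⇒ P = 949.6, Q = 2054.8.
ΔQ = 2054.8 − 2470 = -415.2.

-415.2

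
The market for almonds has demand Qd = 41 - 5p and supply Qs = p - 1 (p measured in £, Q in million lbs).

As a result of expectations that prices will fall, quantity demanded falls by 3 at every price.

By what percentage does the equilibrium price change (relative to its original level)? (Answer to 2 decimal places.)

-7.14

Initially, 41 - 5p = p - 1, so 42 = 6p and p = 7, Q = 6.
After the shift, demand is Qd = 38 - 5p and supply is Qs = p - 1.
Equate the new curves: 38 - 5p = p - 1, giving 39 = 6p, p = 6.5, Q = 5.5.
%Δp = (6.5 − 7) / 7 × 100 = -7.14%.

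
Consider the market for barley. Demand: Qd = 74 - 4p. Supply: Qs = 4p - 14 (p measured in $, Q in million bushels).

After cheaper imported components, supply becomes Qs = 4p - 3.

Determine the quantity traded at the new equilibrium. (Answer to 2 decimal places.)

35.50

Initially, 74 - 4p = 4p - 14, so 88 = 8p and p = 11, Q = 30.
The new curves are Qd = 74 - 4p (demand) and Qs = 4p - 3 (supply).
Equate the new curves: 74 - 4p = 4p - 3, giving 77 = 8p, p = 9.625, Q = 35.5.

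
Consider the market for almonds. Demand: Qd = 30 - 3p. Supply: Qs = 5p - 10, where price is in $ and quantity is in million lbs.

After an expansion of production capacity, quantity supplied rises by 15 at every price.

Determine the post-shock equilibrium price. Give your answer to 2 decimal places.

Initially, 30 - 3p = 5p - 10, so 40 = 8p and p = 5, Q = 15.
After the shift, demand is Qd = 30 - 3p and supply is Qs = 5p + 5.
Equate the new curves: 30 - 3p = 5p + 5, giving 25 = 8p, p = 3.125, Q = 20.625.

3.13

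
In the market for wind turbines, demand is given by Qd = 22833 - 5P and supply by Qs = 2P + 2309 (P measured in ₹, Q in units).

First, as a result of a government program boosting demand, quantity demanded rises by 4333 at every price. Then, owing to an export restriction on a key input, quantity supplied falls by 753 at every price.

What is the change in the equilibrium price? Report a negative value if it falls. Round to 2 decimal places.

Original equilibrium: 22833 - 5P = 2P + 2309 gives 20524 = 7P, so P = 2932 and Q = 8173.
After the shift, demand is Qd = 27166 - 5P and supply is Qs = 2P + 1556.
Clearing the new market: 27166 - 5P = 2P + 1556, so P = 25610/7 ≈ 3658.5714 and Q = 62112/7 ≈ 8873.1429.
ΔP = 3658.5714 − 2932 = +726.57.

+726.57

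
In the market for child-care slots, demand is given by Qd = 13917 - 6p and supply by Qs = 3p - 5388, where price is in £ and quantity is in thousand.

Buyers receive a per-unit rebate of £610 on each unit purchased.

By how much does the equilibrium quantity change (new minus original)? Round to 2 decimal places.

Solve the original market: 13917 - 6p = 3p - 5388, hence p = 2145 and Q = 1047.
Since buyers' out-of-pocket price is the market price minus the rebate, the effective demand curve becomes Qd = 17577 - 6p.
Clearing the new market: 17577 - 6p = 3p - 5388, so p = 7655/3 ≈ 2551.6667 and Q = 2267.
ΔQ = 2267 − 1047 = +1220.00.

+1220.00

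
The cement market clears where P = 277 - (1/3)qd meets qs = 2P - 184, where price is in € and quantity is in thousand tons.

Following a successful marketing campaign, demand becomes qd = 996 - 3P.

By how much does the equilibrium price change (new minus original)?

Initially, 831 - 3P = 2P - 184, so 1015 = 5P and P = 203, q = 222.
The shock moves the curves to qd = 996 - 3P and qs = 2P - 184.
Equate the new curves: 996 - 3P = 2P - 184, giving 1180 = 5P, P = 236, q = 288.
ΔP = 236 − 203 = +33.

+33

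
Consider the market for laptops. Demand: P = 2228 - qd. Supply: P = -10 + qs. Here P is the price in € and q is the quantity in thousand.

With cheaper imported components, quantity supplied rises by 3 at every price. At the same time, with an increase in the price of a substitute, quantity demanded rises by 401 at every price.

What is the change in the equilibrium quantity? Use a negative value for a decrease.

+202

Before the shock: 2228 - P = P + 10 ⇒ 2218 = 2P ⇒ P = 1109, q = 1119.
The new curves are qd = 2629 - P (demand) and qs = P + 13 (supply).
New equilibrium: 2629 - P = P + 13 ⇒ 2616 = 2P ⇒ P = 1308, q = 1321.
Δq = 1321 − 1119 = +202.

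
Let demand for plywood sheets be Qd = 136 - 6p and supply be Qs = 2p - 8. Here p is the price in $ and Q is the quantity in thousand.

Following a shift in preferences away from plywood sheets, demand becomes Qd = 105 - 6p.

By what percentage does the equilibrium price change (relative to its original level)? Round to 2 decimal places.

Solve the original market: 136 - 6p = 2p - 8, hence p = 18 and Q = 28.
The shock moves the curves to Qd = 105 - 6p and Qs = 2p - 8.
Equate the new curves: 105 - 6p = 2p - 8, giving 113 = 8p, p = 14.125, Q = 20.25.
%Δp = (14.125 − 18) / 18 × 100 = -21.53%.

-21.53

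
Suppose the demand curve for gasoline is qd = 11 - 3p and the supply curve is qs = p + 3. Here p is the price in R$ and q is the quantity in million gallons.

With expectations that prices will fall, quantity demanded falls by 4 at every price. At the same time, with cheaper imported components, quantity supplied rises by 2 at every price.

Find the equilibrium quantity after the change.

Initially, 11 - 3p = p + 3, so 8 = 4p and p = 2, q = 5.
The new curves are qd = 7 - 3p (demand) and qs = p + 5 (supply).
Setting them equal: 7 - 3p = p + 5 → 2 = 4p, so p = 0.5 and q = 5.5.

5.5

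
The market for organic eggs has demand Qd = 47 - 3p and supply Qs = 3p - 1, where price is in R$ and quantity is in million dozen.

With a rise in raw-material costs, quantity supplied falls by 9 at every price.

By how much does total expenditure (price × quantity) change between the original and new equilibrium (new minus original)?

Before the shock: 47 - 3p = 3p - 1 ⇒ 48 = 6p ⇒ p = 8, Q = 23.
After the shift, demand is Qd = 47 - 3p and supply is Qs = 3p - 10.
Setting them equal: 47 - 3p = 3p - 10 → 57 = 6p, so p = 9.5 and Q = 18.5.
Expenditure moves from 8×23 = 184 to 9.5×18.5 = 175.75; change = -8.25.

-8.25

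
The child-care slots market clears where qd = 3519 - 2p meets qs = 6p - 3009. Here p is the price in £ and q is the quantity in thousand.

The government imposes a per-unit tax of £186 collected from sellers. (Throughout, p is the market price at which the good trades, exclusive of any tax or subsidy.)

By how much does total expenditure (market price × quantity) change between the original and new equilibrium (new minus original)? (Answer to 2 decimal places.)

Original equilibrium: 3519 - 2p = 6p - 3009 gives 6528 = 8p, so p = 816 and q = 1887.
Since sellers keep the price net of the tax, the effective supply curve becomes qs = 6p - 4125.
New equilibrium: 3519 - 2p = 6p - 4125 ⇒ 7644 = 8p ⇒ p = 955.5, q = 1608.
Expenditure moves from 816×1887 = 1539792 to 955.5×1608 = 1536444; change = -3348.00.

-3348.00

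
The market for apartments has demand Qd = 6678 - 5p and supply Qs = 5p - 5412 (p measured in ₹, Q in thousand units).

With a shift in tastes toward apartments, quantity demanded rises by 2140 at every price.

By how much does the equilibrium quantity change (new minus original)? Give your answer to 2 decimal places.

+1070.00

Original equilibrium: 6678 - 5p = 5p - 5412 gives 12090 = 10p, so p = 1209 and Q = 633.
After the shift, demand is Qd = 8818 - 5p and supply is Qs = 5p - 5412.
Equate the new curves: 8818 - 5p = 5p - 5412, giving 14230 = 10p, p = 1423, Q = 1703.
ΔQ = 1703 − 633 = +1070.00.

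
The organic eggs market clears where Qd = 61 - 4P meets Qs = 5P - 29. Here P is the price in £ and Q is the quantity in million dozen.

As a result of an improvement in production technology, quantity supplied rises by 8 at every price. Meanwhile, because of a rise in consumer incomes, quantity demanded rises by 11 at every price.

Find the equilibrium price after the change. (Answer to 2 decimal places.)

Initially, 61 - 4P = 5P - 29, so 90 = 9P and P = 10, Q = 21.
After the shift, demand is Qd = 72 - 4P and supply is Qs = 5P - 21.
New equilibrium: 72 - 4P = 5P - 21 ⇒ 93 = 9P ⇒ P = 31/3 ≈ 10.3333, Q = 92/3 ≈ 30.6667.

10.33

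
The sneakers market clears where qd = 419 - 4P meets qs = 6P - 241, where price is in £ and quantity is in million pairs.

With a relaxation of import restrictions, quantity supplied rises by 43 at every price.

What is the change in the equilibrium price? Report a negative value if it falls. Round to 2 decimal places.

Initially, 419 - 4P = 6P - 241, so 660 = 10P and P = 66, q = 155.
The new curves are qd = 419 - 4P (demand) and qs = 6P - 198 (supply).
Equate the new curves: 419 - 4P = 6P - 198, giving 617 = 10P, P = 61.7, q = 172.2.
ΔP = 61.7 − 66 = -4.30.

-4.30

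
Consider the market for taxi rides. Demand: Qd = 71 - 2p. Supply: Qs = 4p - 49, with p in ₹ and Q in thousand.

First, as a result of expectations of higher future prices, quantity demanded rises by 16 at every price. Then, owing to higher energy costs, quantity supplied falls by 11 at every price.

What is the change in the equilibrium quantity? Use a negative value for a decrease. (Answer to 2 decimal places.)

+7.00

Initially, 71 - 2p = 4p - 49, so 120 = 6p and p = 20, Q = 31.
The shock moves the curves to Qd = 87 - 2p and Qs = 4p - 60.
Clearing the new market: 87 - 2p = 4p - 60, so p = 24.5 and Q = 38.
ΔQ = 38 − 31 = +7.00.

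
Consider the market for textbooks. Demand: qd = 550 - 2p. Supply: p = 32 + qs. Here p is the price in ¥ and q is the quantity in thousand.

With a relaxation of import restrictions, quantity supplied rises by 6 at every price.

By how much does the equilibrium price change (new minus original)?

Initially, 550 - 2p = p - 32, so 582 = 3p and p = 194, q = 162.
The new curves are qd = 550 - 2p (demand) and qs = p - 26 (supply).
Setting them equal: 550 - 2p = p - 26 → 576 = 3p, so p = 192 and q = 166.
Δp = 192 − 194 = -2.

-2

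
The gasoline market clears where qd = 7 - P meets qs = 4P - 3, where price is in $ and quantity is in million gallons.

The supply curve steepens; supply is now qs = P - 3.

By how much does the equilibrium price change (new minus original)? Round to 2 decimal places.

Solve the original market: 7 - P = 4P - 3, hence P = 2 and q = 5.
With the change applied: demand qd = 7 - P, supply qs = P - 3.
New equilibrium: 7 - P = P - 3 ⇒ 10 = 2P ⇒ P = 5, q = 2.
ΔP = 5 − 2 = +3.00.

+3.00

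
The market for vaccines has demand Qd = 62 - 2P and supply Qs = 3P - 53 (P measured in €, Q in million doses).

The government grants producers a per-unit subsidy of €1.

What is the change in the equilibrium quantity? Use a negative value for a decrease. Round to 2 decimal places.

Solve the original market: 62 - 2P = 3P - 53, hence P = 23 and Q = 16.
Since sellers receive the price plus the subsidy, the effective supply curve becomes Qs = 3P - 50.
Equate the new curves: 62 - 2P = 3P - 50, giving 112 = 5P, P = 22.4, Q = 17.2.
ΔQ = 17.2 − 16 = +1.20.

+1.20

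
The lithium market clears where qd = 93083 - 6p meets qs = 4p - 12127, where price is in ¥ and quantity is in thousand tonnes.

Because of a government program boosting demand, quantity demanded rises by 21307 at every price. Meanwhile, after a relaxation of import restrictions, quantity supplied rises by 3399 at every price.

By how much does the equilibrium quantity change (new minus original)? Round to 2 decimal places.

+10562.20

Initially, 93083 - 6p = 4p - 12127, so 105210 = 10p and p = 10521, q = 29957.
The shock moves the curves to qd = 114390 - 6p and qs = 4p - 8728.
Equate the new curves: 114390 - 6p = 4p - 8728, giving 123118 = 10p, p = 12311.8, q = 40519.2.
Δq = 40519.2 − 29957 = +10562.20.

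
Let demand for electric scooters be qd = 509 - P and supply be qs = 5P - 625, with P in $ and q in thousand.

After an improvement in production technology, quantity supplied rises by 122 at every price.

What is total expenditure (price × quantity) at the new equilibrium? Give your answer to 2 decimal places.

Before the shock: 509 - P = 5P - 625 ⇒ 1134 = 6P ⇒ P = 189, q = 320.
With the change applied: demand qd = 509 - P, supply qs = 5P - 503.
Clearing the new market: 509 - P = 5P - 503, so P = 506/3 ≈ 168.6667 and q = 1021/3 ≈ 340.3333.
New expenditure = 168.6667 × 340.3333 = 57402.89.

57402.89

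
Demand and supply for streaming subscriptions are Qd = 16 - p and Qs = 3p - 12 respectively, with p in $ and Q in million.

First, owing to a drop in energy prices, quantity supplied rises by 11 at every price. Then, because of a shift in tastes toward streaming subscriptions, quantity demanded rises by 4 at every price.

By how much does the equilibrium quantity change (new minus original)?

Before the shock: 16 - p = 3p - 12 ⇒ 28 = 4p ⇒ p = 7, Q = 9.
After the shift, demand is Qd = 20 - p and supply is Qs = 3p - 1.
Setting them equal: 20 - p = 3p - 1 → 21 = 4p, so p = 5.25 and Q = 14.75.
ΔQ = 14.75 − 9 = +5.75.

+5.75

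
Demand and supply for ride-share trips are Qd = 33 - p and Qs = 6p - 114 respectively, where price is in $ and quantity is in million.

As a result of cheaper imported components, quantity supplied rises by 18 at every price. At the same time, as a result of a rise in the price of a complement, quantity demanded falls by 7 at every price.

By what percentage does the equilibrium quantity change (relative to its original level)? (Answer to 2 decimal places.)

Original equilibrium: 33 - p = 6p - 114 gives 147 = 7p, so p = 21 and Q = 12.
The shock moves the curves to Qd = 26 - p and Qs = 6p - 96.
Clearing the new market: 26 - p = 6p - 96, so p = 122/7 ≈ 17.4286 and Q = 60/7 ≈ 8.5714.
%ΔQ = (8.5714 − 12) / 12 × 100 = -28.57%.

-28.57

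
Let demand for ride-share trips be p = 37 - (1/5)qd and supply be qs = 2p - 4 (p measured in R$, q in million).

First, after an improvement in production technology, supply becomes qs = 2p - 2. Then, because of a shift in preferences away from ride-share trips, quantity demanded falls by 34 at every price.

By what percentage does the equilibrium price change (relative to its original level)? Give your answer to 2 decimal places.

Before the shock: 185 - 5p = 2p - 4 ⇒ 189 = 7p ⇒ p = 27, q = 50.
The new curves are qd = 151 - 5p (demand) and qs = 2p - 2 (supply).
Clearing the new market: 151 - 5p = 2p - 2, so p = 153/7 ≈ 21.8571 and q = 292/7 ≈ 41.7143.
%Δp = (21.8571 − 27) / 27 × 100 = -19.05%.

-19.05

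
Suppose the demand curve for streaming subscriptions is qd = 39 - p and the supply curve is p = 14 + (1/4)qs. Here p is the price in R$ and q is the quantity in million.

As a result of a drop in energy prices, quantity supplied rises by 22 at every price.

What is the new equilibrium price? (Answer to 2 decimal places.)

Initially, 39 - p = 4p - 56, so 95 = 5p and p = 19, q = 20.
The shock moves the curves to qd = 39 - p and qs = 4p - 34.
Clearing the new market: 39 - p = 4p - 34, so p = 14.6 and q = 24.4.

14.60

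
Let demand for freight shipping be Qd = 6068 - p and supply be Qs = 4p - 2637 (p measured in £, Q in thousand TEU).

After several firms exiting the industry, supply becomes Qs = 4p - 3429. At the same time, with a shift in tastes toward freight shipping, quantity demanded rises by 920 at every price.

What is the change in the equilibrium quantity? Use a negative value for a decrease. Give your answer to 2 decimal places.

Original equilibrium: 6068 - p = 4p - 2637 gives 8705 = 5p, so p = 1741 and Q = 4327.
With the change applied: demand Qd = 6988 - p, supply Qs = 4p - 3429.
New equilibrium: 6988 - p = 4p - 3429 ⇒ 10417 = 5p ⇒ p = 2083.4, Q = 4904.6.
ΔQ = 4904.6 − 4327 = +577.60.

+577.60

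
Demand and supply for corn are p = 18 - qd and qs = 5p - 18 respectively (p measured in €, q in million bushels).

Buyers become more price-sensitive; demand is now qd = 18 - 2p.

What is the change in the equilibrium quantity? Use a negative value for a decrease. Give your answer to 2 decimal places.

-4.29

Original equilibrium: 18 - p = 5p - 18 gives 36 = 6p, so p = 6 and q = 12.
The new curves are qd = 18 - 2p (demand) and qs = 5p - 18 (supply).
New equilibrium: 18 - 2p = 5p - 18 ⇒ 36 = 7p ⇒ p = 36/7 ≈ 5.1429, q = 54/7 ≈ 7.7143.
Δq = 7.7143 − 12 = -4.29.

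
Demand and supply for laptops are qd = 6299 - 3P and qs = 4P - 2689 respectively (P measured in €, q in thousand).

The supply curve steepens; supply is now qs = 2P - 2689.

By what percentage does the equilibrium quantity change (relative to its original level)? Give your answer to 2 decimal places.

Solve the original market: 6299 - 3P = 4P - 2689, hence P = 1284 and q = 2447.
With the change applied: demand qd = 6299 - 3P, supply qs = 2P - 2689.
Equate the new curves: 6299 - 3P = 2P - 2689, giving 8988 = 5P, P = 1797.6, q = 906.2.
%Δq = (906.2 − 2447) / 2447 × 100 = -62.97%.

-62.97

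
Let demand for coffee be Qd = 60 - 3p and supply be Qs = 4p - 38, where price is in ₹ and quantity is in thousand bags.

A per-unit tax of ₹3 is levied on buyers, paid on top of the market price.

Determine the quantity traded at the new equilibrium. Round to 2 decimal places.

12.86

Before the shock: 60 - 3p = 4p - 38 ⇒ 98 = 7p ⇒ p = 14, Q = 18.
Since buyers pay the price plus the tax, the effective demand curve becomes Qd = 51 - 3p.
Setting them equal: 51 - 3p = 4p - 38 → 89 = 7p, so p = 89/7 ≈ 12.7143 and Q = 90/7 ≈ 12.8571.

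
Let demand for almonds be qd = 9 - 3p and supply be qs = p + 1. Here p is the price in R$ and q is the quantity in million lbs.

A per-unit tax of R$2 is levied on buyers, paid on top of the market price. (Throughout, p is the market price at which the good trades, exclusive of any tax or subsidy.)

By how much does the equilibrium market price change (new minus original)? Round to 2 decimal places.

Original equilibrium: 9 - 3p = p + 1 gives 8 = 4p, so p = 2 and q = 3.
Since buyers pay the price plus the tax, the effective demand curve becomes qd = 3 - 3p.
Equate the new curves: 3 - 3p = p + 1, giving 2 = 4p, p = 0.5, q = 1.5.
Δp = 0.5 − 2 = -1.50.

-1.50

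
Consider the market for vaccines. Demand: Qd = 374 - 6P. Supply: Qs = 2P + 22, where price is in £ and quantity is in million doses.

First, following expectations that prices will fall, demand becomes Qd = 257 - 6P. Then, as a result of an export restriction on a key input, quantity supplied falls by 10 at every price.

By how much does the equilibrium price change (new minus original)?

Initially, 374 - 6P = 2P + 22, so 352 = 8P and P = 44, Q = 110.
After the shift, demand is Qd = 257 - 6P and supply is Qs = 2P + 12.
Clearing the new market: 257 - 6P = 2P + 12, so P = 30.625 and Q = 73.25.
ΔP = 30.625 − 44 = -13.375.

-13.375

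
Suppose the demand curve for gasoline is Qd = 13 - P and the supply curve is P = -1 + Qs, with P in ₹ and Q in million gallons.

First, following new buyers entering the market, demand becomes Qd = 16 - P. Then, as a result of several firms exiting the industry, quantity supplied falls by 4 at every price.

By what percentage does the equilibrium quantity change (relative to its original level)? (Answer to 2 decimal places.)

Before the shock: 13 - P = P + 1 ⇒ 12 = 2P ⇒ P = 6, Q = 7.
The shock moves the curves to Qd = 16 - P and Qs = P - 3.
Equate the new curves: 16 - P = P - 3, giving 19 = 2P, P = 9.5, Q = 6.5.
%ΔQ = (6.5 − 7) / 7 × 100 = -7.14%.

-7.14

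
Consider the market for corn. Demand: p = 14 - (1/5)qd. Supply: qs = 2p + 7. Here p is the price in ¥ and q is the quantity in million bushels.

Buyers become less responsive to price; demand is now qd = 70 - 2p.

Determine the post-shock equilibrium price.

15.75

Solve the original market: 70 - 5p = 2p + 7, hence p = 9 and q = 25.
The new curves are qd = 70 - 2p (demand) and qs = 2p + 7 (supply).
New equilibrium: 70 - 2p = 2p + 7 ⇒ 63 = 4p ⇒ p = 15.75, q = 38.5.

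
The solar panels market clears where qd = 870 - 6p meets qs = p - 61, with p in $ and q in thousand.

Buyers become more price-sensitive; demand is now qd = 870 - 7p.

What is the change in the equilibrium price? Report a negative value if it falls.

Initially, 870 - 6p = p - 61, so 931 = 7p and p = 133, q = 72.
After the shift, demand is qd = 870 - 7p and supply is qs = p - 61.
New equilibrium: 870 - 7p = p - 61 ⇒ 931 = 8p ⇒ p = 116.375, q = 55.375.
Δp = 116.375 − 133 = -16.625.

-16.625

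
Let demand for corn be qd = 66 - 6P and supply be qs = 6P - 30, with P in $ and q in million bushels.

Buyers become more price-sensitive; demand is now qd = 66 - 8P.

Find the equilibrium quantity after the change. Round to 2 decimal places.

11.14

Initially, 66 - 6P = 6P - 30, so 96 = 12P and P = 8, q = 18.
With the change applied: demand qd = 66 - 8P, supply qs = 6P - 30.
Equate the new curves: 66 - 8P = 6P - 30, giving 96 = 14P, P = 48/7 ≈ 6.8571, q = 78/7 ≈ 11.1429.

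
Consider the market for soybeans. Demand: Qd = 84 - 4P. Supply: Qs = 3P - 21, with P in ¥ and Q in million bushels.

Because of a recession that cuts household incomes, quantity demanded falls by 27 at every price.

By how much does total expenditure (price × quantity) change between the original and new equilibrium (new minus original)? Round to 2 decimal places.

Original equilibrium: 84 - 4P = 3P - 21 gives 105 = 7P, so P = 15 and Q = 24.
After the shift, demand is Qd = 57 - 4P and supply is Qs = 3P - 21.
Setting them equal: 57 - 4P = 3P - 21 → 78 = 7P, so P = 78/7 ≈ 11.1429 and Q = 87/7 ≈ 12.4286.
Expenditure moves from 15×24 = 360 to 11.1429×12.4286 = 138.4898; change = -221.51.

-221.51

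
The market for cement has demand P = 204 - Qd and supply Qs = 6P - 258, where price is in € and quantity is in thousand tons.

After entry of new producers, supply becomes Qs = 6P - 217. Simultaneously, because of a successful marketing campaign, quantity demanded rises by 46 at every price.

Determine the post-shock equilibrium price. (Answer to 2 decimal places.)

Initially, 204 - P = 6P - 258, so 462 = 7P and P = 66, Q = 138.
After the shift, demand is Qd = 250 - P and supply is Qs = 6P - 217.
Equate the new curves: 250 - P = 6P - 217, giving 467 = 7P, P = 467/7 ≈ 66.7143, Q = 1283/7 ≈ 183.2857.

66.71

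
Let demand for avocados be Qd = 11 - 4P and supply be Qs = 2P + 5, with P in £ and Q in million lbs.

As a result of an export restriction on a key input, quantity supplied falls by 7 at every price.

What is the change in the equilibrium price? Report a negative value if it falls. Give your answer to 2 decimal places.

+1.17

Initially, 11 - 4P = 2P + 5, so 6 = 6P and P = 1, Q = 7.
After the shift, demand is Qd = 11 - 4P and supply is Qs = 2P - 2.
Clearing the new market: 11 - 4P = 2P - 2, so P = 13/6 ≈ 2.1667 and Q = 7/3 ≈ 2.3333.
ΔP = 2.1667 − 1 = +1.17.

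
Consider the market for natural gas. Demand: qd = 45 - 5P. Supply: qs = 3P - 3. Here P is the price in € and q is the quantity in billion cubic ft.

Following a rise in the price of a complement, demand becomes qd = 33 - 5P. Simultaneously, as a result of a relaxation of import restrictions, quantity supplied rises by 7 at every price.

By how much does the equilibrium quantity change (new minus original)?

-0.125

Before the shock: 45 - 5P = 3P - 3 ⇒ 48 = 8P ⇒ P = 6, q = 15.
The shock moves the curves to qd = 33 - 5P and qs = 3P + 4.
Setting them equal: 33 - 5P = 3P + 4 → 29 = 8P, so P = 3.625 and q = 14.875.
Δq = 14.875 − 15 = -0.125.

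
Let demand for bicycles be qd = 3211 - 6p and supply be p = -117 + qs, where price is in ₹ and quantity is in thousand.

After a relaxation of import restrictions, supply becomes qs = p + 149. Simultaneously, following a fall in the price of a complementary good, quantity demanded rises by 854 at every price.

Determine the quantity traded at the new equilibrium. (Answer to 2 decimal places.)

Original equilibrium: 3211 - 6p = p + 117 gives 3094 = 7p, so p = 442 and q = 559.
The shock moves the curves to qd = 4065 - 6p and qs = p + 149.
Setting them equal: 4065 - 6p = p + 149 → 3916 = 7p, so p = 3916/7 ≈ 559.4286 and q = 4959/7 ≈ 708.4286.

708.43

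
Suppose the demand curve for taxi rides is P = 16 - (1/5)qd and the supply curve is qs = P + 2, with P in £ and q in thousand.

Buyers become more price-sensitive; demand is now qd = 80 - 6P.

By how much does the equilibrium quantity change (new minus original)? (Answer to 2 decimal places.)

Solve the original market: 80 - 5P = P + 2, hence P = 13 and q = 15.
The new curves are qd = 80 - 6P (demand) and qs = P + 2 (supply).
Setting them equal: 80 - 6P = P + 2 → 78 = 7P, so P = 78/7 ≈ 11.1429 and q = 92/7 ≈ 13.1429.
Δq = 13.1429 − 15 = -1.86.

-1.86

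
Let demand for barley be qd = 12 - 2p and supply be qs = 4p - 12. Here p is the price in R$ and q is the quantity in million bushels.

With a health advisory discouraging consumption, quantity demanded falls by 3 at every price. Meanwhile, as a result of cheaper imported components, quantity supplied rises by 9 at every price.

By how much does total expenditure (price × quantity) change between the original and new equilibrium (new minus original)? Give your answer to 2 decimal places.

-6.00

Original equilibrium: 12 - 2p = 4p - 12 gives 24 = 6p, so p = 4 and q = 4.
With the change applied: demand qd = 9 - 2p, supply qs = 4p - 3.
New equilibrium: 9 - 2p = 4p - 3 ⇒ 12 = 6p ⇒ p = 2, q = 5.
Expenditure moves from 4×4 = 16 to 2×5 = 10; change = -6.00.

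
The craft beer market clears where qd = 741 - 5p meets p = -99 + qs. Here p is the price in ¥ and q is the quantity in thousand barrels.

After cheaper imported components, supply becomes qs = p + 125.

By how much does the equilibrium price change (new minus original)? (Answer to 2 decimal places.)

-4.33

Solve the original market: 741 - 5p = p + 99, hence p = 107 and q = 206.
After the shift, demand is qd = 741 - 5p and supply is qs = p + 125.
Setting them equal: 741 - 5p = p + 125 → 616 = 6p, so p = 308/3 ≈ 102.6667 and q = 683/3 ≈ 227.6667.
Δp = 102.6667 − 107 = -4.33.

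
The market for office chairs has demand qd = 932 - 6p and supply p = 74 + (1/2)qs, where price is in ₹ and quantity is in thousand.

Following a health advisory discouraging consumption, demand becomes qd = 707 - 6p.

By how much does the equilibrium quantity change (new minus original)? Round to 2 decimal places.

Before the shock: 932 - 6p = 2p - 148 ⇒ 1080 = 8p ⇒ p = 135, q = 122.
The shock moves the curves to qd = 707 - 6p and qs = 2p - 148.
Equate the new curves: 707 - 6p = 2p - 148, giving 855 = 8p, p = 106.875, q = 65.75.
Δq = 65.75 − 122 = -56.25.

-56.25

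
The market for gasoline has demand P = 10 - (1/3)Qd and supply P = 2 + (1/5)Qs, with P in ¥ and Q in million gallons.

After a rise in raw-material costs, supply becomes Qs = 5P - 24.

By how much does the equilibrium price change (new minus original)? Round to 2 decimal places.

Before the shock: 30 - 3P = 5P - 10 ⇒ 40 = 8P ⇒ P = 5, Q = 15.
The shock moves the curves to Qd = 30 - 3P and Qs = 5P - 24.
Equate the new curves: 30 - 3P = 5P - 24, giving 54 = 8P, P = 6.75, Q = 9.75.
ΔP = 6.75 − 5 = +1.75.

+1.75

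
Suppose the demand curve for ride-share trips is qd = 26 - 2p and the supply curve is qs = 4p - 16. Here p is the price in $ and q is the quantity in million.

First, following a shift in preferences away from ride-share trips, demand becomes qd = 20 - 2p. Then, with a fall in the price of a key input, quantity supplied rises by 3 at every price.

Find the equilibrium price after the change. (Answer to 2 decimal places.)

Original equilibrium: 26 - 2p = 4p - 16 gives 42 = 6p, so p = 7 and q = 12.
The new curves are qd = 20 - 2p (demand) and qs = 4p - 13 (supply).
Setting them equal: 20 - 2p = 4p - 13 → 33 = 6p, so p = 5.5 and q = 9.

5.50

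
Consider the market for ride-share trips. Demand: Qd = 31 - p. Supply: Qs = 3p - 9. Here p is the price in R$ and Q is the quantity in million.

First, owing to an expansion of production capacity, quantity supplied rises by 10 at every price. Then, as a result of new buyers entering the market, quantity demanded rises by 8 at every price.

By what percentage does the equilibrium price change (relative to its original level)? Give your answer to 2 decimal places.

Original equilibrium: 31 - p = 3p - 9 gives 40 = 4p, so p = 10 and Q = 21.
The shock moves the curves to Qd = 39 - p and Qs = 3p + 1.
Equate the new curves: 39 - p = 3p + 1, giving 38 = 4p, p = 9.5, Q = 29.5.
%Δp = (9.5 − 10) / 10 × 100 = -5.00%.

-5.00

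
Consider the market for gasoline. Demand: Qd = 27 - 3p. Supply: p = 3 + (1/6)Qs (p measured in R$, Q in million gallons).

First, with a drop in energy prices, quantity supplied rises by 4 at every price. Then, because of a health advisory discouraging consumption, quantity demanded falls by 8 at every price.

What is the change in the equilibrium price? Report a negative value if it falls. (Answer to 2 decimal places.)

Before the shock: 27 - 3p = 6p - 18 ⇒ 45 = 9p ⇒ p = 5, Q = 12.
The new curves are Qd = 19 - 3p (demand) and Qs = 6p - 14 (supply).
New equilibrium: 19 - 3p = 6p - 14 ⇒ 33 = 9p ⇒ p = 11/3 ≈ 3.6667, Q = 8.
Δp = 3.6667 − 5 = -1.33.

-1.33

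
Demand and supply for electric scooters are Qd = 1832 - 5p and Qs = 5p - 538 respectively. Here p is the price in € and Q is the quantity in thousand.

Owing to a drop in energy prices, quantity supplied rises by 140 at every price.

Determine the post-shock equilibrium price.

Before the shock: 1832 - 5p = 5p - 538 ⇒ 2370 = 10p ⇒ p = 237, Q = 647.
The shock moves the curves to Qd = 1832 - 5p and Qs = 5p - 398.
New equilibrium: 1832 - 5p = 5p - 398 ⇒ 2230 = 10p ⇒ p = 223, Q = 717.

223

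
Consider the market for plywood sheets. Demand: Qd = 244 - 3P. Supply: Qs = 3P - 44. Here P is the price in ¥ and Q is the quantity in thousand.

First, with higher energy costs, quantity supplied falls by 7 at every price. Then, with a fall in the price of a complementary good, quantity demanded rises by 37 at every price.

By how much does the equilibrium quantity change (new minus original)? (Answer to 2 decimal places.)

Original equilibrium: 244 - 3P = 3P - 44 gives 288 = 6P, so P = 48 and Q = 100.
The new curves are Qd = 281 - 3P (demand) and Qs = 3P - 51 (supply).
New equilibrium: 281 - 3P = 3P - 51 ⇒ 332 = 6P ⇒ P = 166/3 ≈ 55.3333, Q = 115.
ΔQ = 115 − 100 = +15.00.

+15.00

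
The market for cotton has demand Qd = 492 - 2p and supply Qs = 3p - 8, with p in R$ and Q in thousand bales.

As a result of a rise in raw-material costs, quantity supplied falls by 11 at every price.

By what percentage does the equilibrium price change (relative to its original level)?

Before the shock: 492 - 2p = 3p - 8 ⇒ 500 = 5p ⇒ p = 100, Q = 292.
With the change applied: demand Qd = 492 - 2p, supply Qs = 3p - 19.
New equilibrium: 492 - 2p = 3p - 19 ⇒ 511 = 5p ⇒ p = 102.2, Q = 287.6.
%Δp = (102.2 − 100) / 100 × 100 = +2.2%.

+2.2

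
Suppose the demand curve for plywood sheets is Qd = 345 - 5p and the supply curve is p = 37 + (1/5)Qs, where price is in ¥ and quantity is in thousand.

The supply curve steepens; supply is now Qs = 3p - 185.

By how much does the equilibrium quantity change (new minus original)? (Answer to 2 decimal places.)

-66.25

Before the shock: 345 - 5p = 5p - 185 ⇒ 530 = 10p ⇒ p = 53, Q = 80.
The new curves are Qd = 345 - 5p (demand) and Qs = 3p - 185 (supply).
New equilibrium: 345 - 5p = 3p - 185 ⇒ 530 = 8p ⇒ p = 66.25, Q = 13.75.
ΔQ = 13.75 − 80 = -66.25.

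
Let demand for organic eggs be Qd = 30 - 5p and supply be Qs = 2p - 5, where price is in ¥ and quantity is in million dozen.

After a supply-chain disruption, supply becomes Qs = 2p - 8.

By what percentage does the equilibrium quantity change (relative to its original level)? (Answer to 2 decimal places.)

-42.86

Initially, 30 - 5p = 2p - 5, so 35 = 7p and p = 5, Q = 5.
The shock moves the curves to Qd = 30 - 5p and Qs = 2p - 8.
Equate the new curves: 30 - 5p = 2p - 8, giving 38 = 7p, p = 38/7 ≈ 5.4286, Q = 20/7 ≈ 2.8571.
%ΔQ = (2.8571 − 5) / 5 × 100 = -42.86%.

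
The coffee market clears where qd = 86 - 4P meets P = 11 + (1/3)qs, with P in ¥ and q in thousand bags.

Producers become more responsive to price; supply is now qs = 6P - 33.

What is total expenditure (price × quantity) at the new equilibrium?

456.96

Initially, 86 - 4P = 3P - 33, so 119 = 7P and P = 17, q = 18.
With the change applied: demand qd = 86 - 4P, supply qs = 6P - 33.
Clearing the new market: 86 - 4P = 6P - 33, so P = 11.9 and q = 38.4.
New expenditure = 11.9 × 38.4 = 456.96.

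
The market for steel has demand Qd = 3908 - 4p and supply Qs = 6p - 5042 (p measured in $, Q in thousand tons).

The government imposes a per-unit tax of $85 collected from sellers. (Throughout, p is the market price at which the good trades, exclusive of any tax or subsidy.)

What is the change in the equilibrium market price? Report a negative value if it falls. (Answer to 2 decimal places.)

Before the shock: 3908 - 4p = 6p - 5042 ⇒ 8950 = 10p ⇒ p = 895, Q = 328.
Since sellers keep the price net of the tax, the effective supply curve becomes Qs = 6p - 5552.
New equilibrium: 3908 - 4p = 6p - 5552 ⇒ 9460 = 10p ⇒ p = 946, Q = 124.
Δp = 946 − 895 = +51.00.

+51.00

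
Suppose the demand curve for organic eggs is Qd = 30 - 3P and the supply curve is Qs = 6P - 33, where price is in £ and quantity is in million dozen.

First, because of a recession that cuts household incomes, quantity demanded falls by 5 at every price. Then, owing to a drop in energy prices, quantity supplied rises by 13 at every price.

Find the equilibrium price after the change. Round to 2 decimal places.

5.00

Solve the original market: 30 - 3P = 6P - 33, hence P = 7 and Q = 9.
The new curves are Qd = 25 - 3P (demand) and Qs = 6P - 20 (supply).
Clearing the new market: 25 - 3P = 6P - 20, so P = 5 and Q = 10.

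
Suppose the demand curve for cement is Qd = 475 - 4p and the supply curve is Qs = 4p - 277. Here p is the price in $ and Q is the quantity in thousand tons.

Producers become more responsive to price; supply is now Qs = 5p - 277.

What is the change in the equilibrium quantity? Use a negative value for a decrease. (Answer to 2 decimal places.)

Initially, 475 - 4p = 4p - 277, so 752 = 8p and p = 94, Q = 99.
After the shift, demand is Qd = 475 - 4p and supply is Qs = 5p - 277.
Setting them equal: 475 - 4p = 5p - 277 → 752 = 9p, so p = 752/9 ≈ 83.5556 and Q = 1267/9 ≈ 140.7778.
ΔQ = 140.7778 − 99 = +41.78.

+41.78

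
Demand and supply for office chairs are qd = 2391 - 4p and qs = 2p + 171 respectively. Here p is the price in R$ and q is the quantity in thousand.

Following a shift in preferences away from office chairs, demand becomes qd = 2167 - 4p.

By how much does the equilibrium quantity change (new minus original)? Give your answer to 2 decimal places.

-74.67

Before the shock: 2391 - 4p = 2p + 171 ⇒ 2220 = 6p ⇒ p = 370, q = 911.
With the change applied: demand qd = 2167 - 4p, supply qs = 2p + 171.
New equilibrium: 2167 - 4p = 2p + 171 ⇒ 1996 = 6p ⇒ p = 998/3 ≈ 332.6667, q = 2509/3 ≈ 836.3333.
Δq = 836.3333 − 911 = -74.67.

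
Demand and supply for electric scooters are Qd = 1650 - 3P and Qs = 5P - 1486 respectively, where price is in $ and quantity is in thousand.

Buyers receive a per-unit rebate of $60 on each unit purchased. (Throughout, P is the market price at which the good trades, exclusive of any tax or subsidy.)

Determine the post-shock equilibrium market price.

Original equilibrium: 1650 - 3P = 5P - 1486 gives 3136 = 8P, so P = 392 and Q = 474.
Since buyers' out-of-pocket price is the market price minus the rebate, the effective demand curve becomes Qd = 1830 - 3P.
New equilibrium: 1830 - 3P = 5P - 1486 ⇒ 3316 = 8P ⇒ P = 414.5, Q = 586.5.

414.5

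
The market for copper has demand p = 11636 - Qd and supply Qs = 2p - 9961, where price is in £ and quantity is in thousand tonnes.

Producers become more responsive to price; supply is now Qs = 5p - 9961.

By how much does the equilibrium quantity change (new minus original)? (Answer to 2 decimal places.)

+3599.50

Initially, 11636 - p = 2p - 9961, so 21597 = 3p and p = 7199, Q = 4437.
With the change applied: demand Qd = 11636 - p, supply Qs = 5p - 9961.
Clearing the new market: 11636 - p = 5p - 9961, so p = 3599.5 and Q = 8036.5.
ΔQ = 8036.5 − 4437 = +3599.50.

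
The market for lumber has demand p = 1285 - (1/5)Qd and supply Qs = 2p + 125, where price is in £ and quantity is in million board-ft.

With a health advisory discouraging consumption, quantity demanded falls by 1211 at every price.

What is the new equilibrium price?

727

Original equilibrium: 6425 - 5p = 2p + 125 gives 6300 = 7p, so p = 900 and Q = 1925.
With the change applied: demand Qd = 5214 - 5p, supply Qs = 2p + 125.
New equilibrium: 5214 - 5p = 2p + 125 ⇒ 5089 = 7p ⇒ p = 727, Q = 1579.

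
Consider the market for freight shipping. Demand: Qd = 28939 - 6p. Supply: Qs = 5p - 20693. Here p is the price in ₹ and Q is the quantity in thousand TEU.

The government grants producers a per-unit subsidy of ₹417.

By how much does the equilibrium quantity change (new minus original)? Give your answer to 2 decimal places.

+1137.27

Original equilibrium: 28939 - 6p = 5p - 20693 gives 49632 = 11p, so p = 4512 and Q = 1867.
Since sellers receive the price plus the subsidy, the effective supply curve becomes Qs = 5p - 18608.
Clearing the new market: 28939 - 6p = 5p - 18608, so p = 47547/11 ≈ 4322.4545 and Q = 33047/11 ≈ 3004.2727.
ΔQ = 3004.2727 − 1867 = +1137.27.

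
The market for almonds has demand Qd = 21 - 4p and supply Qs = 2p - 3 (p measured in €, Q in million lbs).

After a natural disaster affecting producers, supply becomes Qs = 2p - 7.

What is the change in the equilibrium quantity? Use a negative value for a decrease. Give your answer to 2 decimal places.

Solve the original market: 21 - 4p = 2p - 3, hence p = 4 and Q = 5.
With the change applied: demand Qd = 21 - 4p, supply Qs = 2p - 7.
New equilibrium: 21 - 4p = 2p - 7 ⇒ 28 = 6p ⇒ p = 14/3 ≈ 4.6667, Q = 7/3 ≈ 2.3333.
ΔQ = 2.3333 − 5 = -2.67.

-2.67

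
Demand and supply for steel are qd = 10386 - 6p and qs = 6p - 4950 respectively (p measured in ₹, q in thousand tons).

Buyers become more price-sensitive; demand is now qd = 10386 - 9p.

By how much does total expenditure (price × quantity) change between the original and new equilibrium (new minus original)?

-2262673.44

Solve the original market: 10386 - 6p = 6p - 4950, hence p = 1278 and q = 2718.
After the shift, demand is qd = 10386 - 9p and supply is qs = 6p - 4950.
Equate the new curves: 10386 - 9p = 6p - 4950, giving 15336 = 15p, p = 1022.4, q = 1184.4.
Expenditure moves from 1278×2718 = 3473604 to 1022.4×1184.4 = 1210930.56; change = -2262673.44.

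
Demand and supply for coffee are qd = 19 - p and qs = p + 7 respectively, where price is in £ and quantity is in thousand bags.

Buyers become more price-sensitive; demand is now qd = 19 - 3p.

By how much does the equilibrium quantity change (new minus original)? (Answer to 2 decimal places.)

-3.00

Original equilibrium: 19 - p = p + 7 gives 12 = 2p, so p = 6 and q = 13.
With the change applied: demand qd = 19 - 3p, supply qs = p + 7.
Setting them equal: 19 - 3p = p + 7 → 12 = 4p, so p = 3 and q = 10.
Δq = 10 − 13 = -3.00.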